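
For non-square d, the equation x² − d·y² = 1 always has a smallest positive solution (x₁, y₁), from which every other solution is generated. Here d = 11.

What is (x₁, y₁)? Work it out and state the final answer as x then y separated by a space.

10 3

√11 → a₀=3, period (3,6); ℓ=2 even so k=1
i=0: a=3 ⇒ p=3, q=1
i=1: a=3 ⇒ p=10, q=3
fundamental: x₁=10, y₁=3  (since 100 − 11·9 = 1)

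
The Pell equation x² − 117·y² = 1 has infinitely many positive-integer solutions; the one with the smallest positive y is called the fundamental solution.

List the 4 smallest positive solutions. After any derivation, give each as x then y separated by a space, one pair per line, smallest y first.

649 60
842401 77880
1093435849 101088180
1419278889601 131212379760

[10; 1,4,2,4,1,20] for √117; ℓ=6 ⇒ convergent index 5
i=0: a=10 ⇒ p=10, q=1
i=1: a=1 ⇒ p=11, q=1
…
i=3: a=2 ⇒ p=119, q=11
i=4: a=4 ⇒ p=530, q=49
i=5: a=1 ⇒ p=649, q=60
fundamental: x₁=649, y₁=60  (since 421201 − 117·3600 = 1)
n=2: (649,60)∘(649,60) = (649·649+117·60·60, 649·60+60·649) = (842401,77880)
n=3: (842401,77880)∘(649,60) = (649·842401+117·60·77880, 649·77880+60·842401) = (1093435849,101088180)
n=4: (1093435849,101088180)∘(649,60) = (649·1093435849+117·60·101088180, 649·101088180+60·1093435849) = (1419278889601,131212379760)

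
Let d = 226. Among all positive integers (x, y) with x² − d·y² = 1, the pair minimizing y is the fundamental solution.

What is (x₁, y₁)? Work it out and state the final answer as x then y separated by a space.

451 30

√226 = [15; 30, …], period ℓ=1 (odd) → k=1
step 0: (15, 1)  from 15·(1,0) + (0,1)
step 1: (451, 30)  from 30·(15,1) + (1,0)
fundamental: x₁=451, y₁=30  (since 203401 − 226·900 = 1)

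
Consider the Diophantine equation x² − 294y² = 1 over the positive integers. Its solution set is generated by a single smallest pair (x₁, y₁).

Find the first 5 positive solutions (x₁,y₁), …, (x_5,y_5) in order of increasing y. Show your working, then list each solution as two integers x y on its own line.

4801 280
46099201 2688560
442644523201 25815552840
4250272665676801 247880935681120
40811117693184120001 2380152718594561400

[17; 6,1,4,1,6,34] for √294; ℓ=6 ⇒ convergent index 5
step 0: (17, 1)  from 17·(1,0) + (0,1)
step 1: (103, 6)  from 6·(17,1) + (1,0)
…
step 4: (703, 41)  from 1·(583,34) + (120,7)
step 5: (4801, 280)  from 6·(703,41) + (583,34)
(x₁, y₁) = (4801, 280);  4801² − 294·280² = 1 ✓
(4801+280√294)^2 = 46099201 + 2688560√294
(4801+280√294)^3 = 442644523201 + 25815552840√294
(4801+280√294)^4 = 4250272665676801 + 247880935681120√294
(4801+280√294)^5 = 40811117693184120001 + 2380152718594561400√294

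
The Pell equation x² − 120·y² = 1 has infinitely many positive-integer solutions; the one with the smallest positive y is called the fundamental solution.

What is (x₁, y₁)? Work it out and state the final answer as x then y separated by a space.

√120 → a₀=10, period (1,20); ℓ=2 even so k=1
step 0: (10, 1)  from 10·(1,0) + (0,1)
step 1: (11, 1)  from 1·(10,1) + (1,0)
→ (11, 1).  Check: 11²=121, 120·1²=120, difference 1.

11 1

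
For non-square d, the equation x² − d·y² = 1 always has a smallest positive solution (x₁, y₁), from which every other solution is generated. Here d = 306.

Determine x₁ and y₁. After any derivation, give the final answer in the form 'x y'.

[17; 2,34] for √306; ℓ=2 ⇒ convergent index 1
k=0  a_k=17  p_k/q_k = 17/1
k=1  a_k=2  p_k/q_k = 35/2
fundamental: x₁=35, y₁=2  (since 1225 − 306·4 = 1)

35 2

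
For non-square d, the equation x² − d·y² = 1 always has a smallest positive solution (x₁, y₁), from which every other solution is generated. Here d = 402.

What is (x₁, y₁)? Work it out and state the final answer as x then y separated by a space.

[20; 20,40] for √402; ℓ=2 ⇒ convergent index 1
a_0=20:  p_0=20·1+0=20,  q_0=20·0+1=1
a_1=20:  p_1=20·20+1=401,  q_1=20·1+0=20
→ (401, 20).  Check: 401²=160801, 402·20²=160800, difference 1.

401 20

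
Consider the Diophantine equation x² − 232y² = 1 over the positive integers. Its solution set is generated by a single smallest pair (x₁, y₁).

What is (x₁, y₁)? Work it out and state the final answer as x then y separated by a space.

19603 1287

d=232: √d = [15; 4,3,7,3,4,30] (ℓ=6, even), read p_5/q_5
i=0: a=15 ⇒ p=15, q=1
i=1: a=4 ⇒ p=61, q=4
i=2: a=3 ⇒ p=198, q=13
…
i=4: a=3 ⇒ p=4539, q=298
i=5: a=4 ⇒ p=19603, q=1287
fundamental: x₁=19603, y₁=1287  (since 384277609 − 232·1656369 = 1)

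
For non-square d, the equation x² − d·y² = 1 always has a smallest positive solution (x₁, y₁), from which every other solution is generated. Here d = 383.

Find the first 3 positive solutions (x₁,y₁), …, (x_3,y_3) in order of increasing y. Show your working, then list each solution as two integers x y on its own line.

18768 959
704475647 35997024
26443197867024 1351184291905

√383 → a₀=19, period (1,1,3,19,3,1,1,38); ℓ=8 even so k=7
k=0  a_k=19  p_k/q_k = 19/1
…
k=3  a_k=3  p_k/q_k = 137/7
k=4  a_k=19  p_k/q_k = 2642/135
…
k=6  a_k=1  p_k/q_k = 10705/547
k=7  a_k=1  p_k/q_k = 18768/959
(x₁, y₁) = (18768, 959);  18768² − 383·959² = 1 ✓
k=2:  x_2 = 18768·18768+383·959·959 = 704475647,  y_2 = 18768·959+959·18768 = 35997024
k=3:  x_3 = 18768·704475647+383·959·35997024 = 26443197867024,  y_3 = 18768·35997024+959·704475647 = 1351184291905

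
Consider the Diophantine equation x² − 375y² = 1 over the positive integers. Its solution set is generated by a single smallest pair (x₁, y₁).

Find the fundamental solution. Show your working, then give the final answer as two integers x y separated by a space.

√375 → a₀=19, period (2,1,2,1,5,1,2,1,2,38); ℓ=10 even so k=9
i=0: a=19 ⇒ p=19, q=1
i=1: a=2 ⇒ p=39, q=2
…
i=4: a=1 ⇒ p=213, q=11
…
i=6: a=1 ⇒ p=1433, q=74
i=7: a=2 ⇒ p=4086, q=211
i=8: a=1 ⇒ p=5519, q=285
i=9: a=2 ⇒ p=15124, q=781
(x₁, y₁) = (15124, 781);  15124² − 375·781² = 1 ✓

15124 781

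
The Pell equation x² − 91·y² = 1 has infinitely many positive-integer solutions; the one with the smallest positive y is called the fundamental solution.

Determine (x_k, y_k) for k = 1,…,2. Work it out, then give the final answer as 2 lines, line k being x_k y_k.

1574 165
4954951 519420

[9; 1,1,5,1,5,1,1,18] for √91; ℓ=8 ⇒ convergent index 7
a_0=9:  p_0=9·1+0=9,  q_0=9·0+1=1
…
a_2=1:  p_2=1·10+9=19,  q_2=1·1+1=2
a_3=5:  p_3=5·19+10=105,  q_3=5·2+1=11
…
a_6=1:  p_6=1·725+124=849,  q_6=1·76+13=89
a_7=1:  p_7=1·849+725=1574,  q_7=1·89+76=165
fundamental: x₁=1574, y₁=165  (since 2477476 − 91·27225 = 1)
(x_2, y_2) = (1574·1574 + 91·165·165, 1574·165 + 165·1574) = (4954951, 519420)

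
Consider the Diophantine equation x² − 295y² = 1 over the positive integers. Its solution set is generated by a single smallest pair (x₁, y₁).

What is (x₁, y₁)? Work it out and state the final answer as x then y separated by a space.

√295 → a₀=17, period (5,1,2,3,2,6,2,3,2,1,5,34); ℓ=12 even so k=11
i=0: a=17 ⇒ p=17, q=1
…
i=3: a=2 ⇒ p=292, q=17
i=4: a=3 ⇒ p=979, q=57
i=5: a=2 ⇒ p=2250, q=131
…
i=10: a=1 ⇒ p=355517, q=20699
i=11: a=5 ⇒ p=2024999, q=117900
(x₁, y₁) = (2024999, 117900);  2024999² − 295·117900² = 1 ✓

2024999 117900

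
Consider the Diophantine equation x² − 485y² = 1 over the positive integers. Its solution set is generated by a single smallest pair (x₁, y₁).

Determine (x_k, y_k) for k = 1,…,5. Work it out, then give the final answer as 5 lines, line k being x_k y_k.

969 44
1877921 85272
3639409929 165257092
7053174564481 320268159024
13669048666554249 620679526931420

[22; 44] for √485; ℓ=1 ⇒ convergent index 1
step 0: (22, 1)  from 22·(1,0) + (0,1)
step 1: (969, 44)  from 44·(22,1) + (1,0)
(x₁, y₁) = (969, 44);  969² − 485·44² = 1 ✓
(969+44√485)^2 = 1877921 + 85272√485
(969+44√485)^3 = 3639409929 + 165257092√485
(969+44√485)^4 = 7053174564481 + 320268159024√485
(969+44√485)^5 = 13669048666554249 + 620679526931420√485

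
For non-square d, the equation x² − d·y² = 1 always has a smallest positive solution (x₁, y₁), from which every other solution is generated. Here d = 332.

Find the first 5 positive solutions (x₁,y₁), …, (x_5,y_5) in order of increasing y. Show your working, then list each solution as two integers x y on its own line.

13447 738
361643617 19847772
9726043422151 533785979430
261572211433685377 14355640110942648
7034723044571491106887 386080584609905595882

√332 = [18; 4,1,1,8,1,1,4,36, …], period ℓ=8 (even) → k=7
step 0: (18, 1)  from 18·(1,0) + (0,1)
step 1: (73, 4)  from 4·(18,1) + (1,0)
step 2: (91, 5)  from 1·(73,4) + (18,1)
step 3: (164, 9)  from 1·(91,5) + (73,4)
…
step 5: (1567, 86)  from 1·(1403,77) + (164,9)
step 6: (2970, 163)  from 1·(1567,86) + (1403,77)
step 7: (13447, 738)  from 4·(2970,163) + (1567,86)
→ (13447, 738).  Check: 13447²=180821809, 332·738²=180821808, difference 1.
(x_2, y_2) = (13447·13447 + 332·738·738, 13447·738 + 738·13447) = (361643617, 19847772)
(x_3, y_3) = (13447·361643617 + 332·738·19847772, 13447·19847772 + 738·361643617) = (9726043422151, 533785979430)
(x_4, y_4) = (13447·9726043422151 + 332·738·533785979430, 13447·533785979430 + 738·9726043422151) = (261572211433685377, 14355640110942648)
(x_5, y_5) = (13447·261572211433685377 + 332·738·14355640110942648, 13447·14355640110942648 + 738·261572211433685377) = (7034723044571491106887, 386080584609905595882)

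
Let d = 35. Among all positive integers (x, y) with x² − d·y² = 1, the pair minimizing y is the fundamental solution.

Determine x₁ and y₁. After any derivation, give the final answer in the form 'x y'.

[5; 1,10] for √35; ℓ=2 ⇒ convergent index 1
k=0  a_k=5  p_k/q_k = 5/1
k=1  a_k=1  p_k/q_k = 6/1
→ (6, 1).  Check: 6²=36, 35·1²=35, difference 1.

6 1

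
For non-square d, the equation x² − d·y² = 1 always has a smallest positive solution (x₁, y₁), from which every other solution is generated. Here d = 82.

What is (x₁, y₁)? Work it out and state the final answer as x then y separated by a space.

d=82: √d = [9; 18] (ℓ=1, odd), read p_1/q_1
a_0=9:  p_0=9·1+0=9,  q_0=9·0+1=1
a_1=18:  p_1=18·9+1=163,  q_1=18·1+0=18
→ (163, 18).  Check: 163²=26569, 82·18²=26568, difference 1.

163 18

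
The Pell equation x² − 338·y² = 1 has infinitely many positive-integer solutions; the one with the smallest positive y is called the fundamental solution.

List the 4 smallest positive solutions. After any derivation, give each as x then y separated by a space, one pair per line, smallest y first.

114243 6214
26102926097 1419812004
5964153172084899 324407165539730
1362725501650887306817 74122495624090936776

√338 → a₀=18, period (2,1,1,2,36); ℓ=5 odd so k=9
a_0=18:  p_0=18·1+0=18,  q_0=18·0+1=1
a_1=2:  p_1=2·18+1=37,  q_1=2·1+0=2
a_2=1:  p_2=1·37+18=55,  q_2=1·2+1=3
…
a_5=36:  p_5=36·239+92=8696,  q_5=36·13+5=473
…
a_8=1:  p_8=1·26327+17631=43958,  q_8=1·1432+959=2391
a_9=2:  p_9=2·43958+26327=114243,  q_9=2·2391+1432=6214
fundamental: x₁=114243, y₁=6214  (since 13051463049 − 338·38613796 = 1)
(114243+6214√338)^2 = 26102926097 + 1419812004√338
(114243+6214√338)^3 = 5964153172084899 + 324407165539730√338
(114243+6214√338)^4 = 1362725501650887306817 + 74122495624090936776√338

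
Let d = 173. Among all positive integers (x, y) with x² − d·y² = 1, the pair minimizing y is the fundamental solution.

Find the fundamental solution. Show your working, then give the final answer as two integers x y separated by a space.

2499849 190060

√173 → a₀=13, period (6,1,1,6,26); ℓ=5 odd so k=9
a_0=13:  p_0=13·1+0=13,  q_0=13·0+1=1
a_1=6:  p_1=6·13+1=79,  q_1=6·1+0=6
a_2=1:  p_2=1·79+13=92,  q_2=1·6+1=7
a_3=1:  p_3=1·92+79=171,  q_3=1·7+6=13
a_4=6:  p_4=6·171+92=1118,  q_4=6·13+7=85
a_5=26:  p_5=26·1118+171=29239,  q_5=26·85+13=2223
a_6=6:  p_6=6·29239+1118=176552,  q_6=6·2223+85=13423
a_7=1:  p_7=1·176552+29239=205791,  q_7=1·13423+2223=15646
a_8=1:  p_8=1·205791+176552=382343,  q_8=1·15646+13423=29069
a_9=6:  p_9=6·382343+205791=2499849,  q_9=6·29069+15646=190060
(x₁, y₁) = (2499849, 190060);  2499849² − 173·190060² = 1 ✓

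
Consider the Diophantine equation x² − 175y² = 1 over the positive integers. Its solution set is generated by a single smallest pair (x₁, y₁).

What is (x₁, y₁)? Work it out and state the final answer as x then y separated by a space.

[13; 4,2,1,2,4,26] for √175; ℓ=6 ⇒ convergent index 5
k=0  a_k=13  p_k/q_k = 13/1
k=1  a_k=4  p_k/q_k = 53/4
…
k=4  a_k=2  p_k/q_k = 463/35
k=5  a_k=4  p_k/q_k = 2024/153
→ (2024, 153).  Check: 2024²=4096576, 175·153²=4096575, difference 1.

2024 153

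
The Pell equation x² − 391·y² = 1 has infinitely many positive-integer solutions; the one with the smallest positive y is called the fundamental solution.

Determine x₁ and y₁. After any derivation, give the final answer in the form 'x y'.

d=391: √d = [19; 1,3,2,2,1,…,3,1,38] (ℓ=16, even), read p_15/q_15
step 0: (19, 1)  from 19·(1,0) + (0,1)
step 1: (20, 1)  from 1·(19,1) + (1,0)
step 2: (79, 4)  from 3·(20,1) + (19,1)
…
step 4: (435, 22)  from 2·(178,9) + (79,4)
step 5: (613, 31)  from 1·(435,22) + (178,9)
…
step 7: (2709, 137)  from 2·(1048,53) + (613,31)
step 8: (52519, 2656)  from 19·(2709,137) + (1048,53)
step 9: (107747, 5449)  from 2·(52519,2656) + (2709,137)
step 10: (160266, 8105)  from 1·(107747,5449) + (52519,2656)
step 11: (268013, 13554)  from 1·(160266,8105) + (107747,5449)
step 12: (696292, 35213)  from 2·(268013,13554) + (160266,8105)
step 13: (1660597, 83980)  from 2·(696292,35213) + (268013,13554)
step 14: (5678083, 287153)  from 3·(1660597,83980) + (696292,35213)
step 15: (7338680, 371133)  from 1·(5678083,287153) + (1660597,83980)
→ (7338680, 371133).  Check: 7338680²=53856224142400, 391·371133²=53856224142399, difference 1.

7338680 371133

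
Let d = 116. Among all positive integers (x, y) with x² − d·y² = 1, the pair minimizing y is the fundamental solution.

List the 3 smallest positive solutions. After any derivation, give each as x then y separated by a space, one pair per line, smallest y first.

√116 = [10; 1,3,2,1,4,1,2,3,1,20, …], period ℓ=10 (even) → k=9
a_0=10:  p_0=10·1+0=10,  q_0=10·0+1=1
…
a_4=1:  p_4=1·97+43=140,  q_4=1·9+4=13
a_5=4:  p_5=4·140+97=657,  q_5=4·13+9=61
a_6=1:  p_6=1·657+140=797,  q_6=1·61+13=74
a_7=2:  p_7=2·797+657=2251,  q_7=2·74+61=209
a_8=3:  p_8=3·2251+797=7550,  q_8=3·209+74=701
a_9=1:  p_9=1·7550+2251=9801,  q_9=1·701+209=910
fundamental: x₁=9801, y₁=910  (since 96059601 − 116·828100 = 1)
(9801+910√116)^2 = 192119201 + 17837820√116
(9801+910√116)^3 = 3765920568201 + 349656946730√116

9801 910
192119201 17837820
3765920568201 349656946730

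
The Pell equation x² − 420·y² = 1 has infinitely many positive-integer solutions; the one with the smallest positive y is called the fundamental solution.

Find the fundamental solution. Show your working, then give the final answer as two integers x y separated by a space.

41 2

√420 → a₀=20, period (2,40); ℓ=2 even so k=1
step 0: (20, 1)  from 20·(1,0) + (0,1)
step 1: (41, 2)  from 2·(20,1) + (1,0)
(x₁, y₁) = (41, 2);  41² − 420·2² = 1 ✓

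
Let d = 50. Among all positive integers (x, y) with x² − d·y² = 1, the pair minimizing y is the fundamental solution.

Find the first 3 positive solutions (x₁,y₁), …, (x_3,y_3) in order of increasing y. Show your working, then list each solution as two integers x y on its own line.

99 14
19601 2772
3880899 548842

d=50: √d = [7; 14] (ℓ=1, odd), read p_1/q_1
k=0  a_k=7  p_k/q_k = 7/1
k=1  a_k=14  p_k/q_k = 99/14
fundamental: x₁=99, y₁=14  (since 9801 − 50·196 = 1)
(99+14√50)^2 = 19601 + 2772√50
(99+14√50)^3 = 3880899 + 548842√50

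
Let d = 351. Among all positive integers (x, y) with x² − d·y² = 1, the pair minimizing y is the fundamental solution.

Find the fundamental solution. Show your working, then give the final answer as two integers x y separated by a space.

[18; 1,2,1,3,2,2,2,3,1,2,1,36] for √351; ℓ=12 ⇒ convergent index 11
i=0: a=18 ⇒ p=18, q=1
i=1: a=1 ⇒ p=19, q=1
i=2: a=2 ⇒ p=56, q=3
…
i=8: a=3 ⇒ p=12796, q=683
i=9: a=1 ⇒ p=16543, q=883
i=10: a=2 ⇒ p=45882, q=2449
i=11: a=1 ⇒ p=62425, q=3332
(x₁, y₁) = (62425, 3332);  62425² − 351·3332² = 1 ✓

62425 3332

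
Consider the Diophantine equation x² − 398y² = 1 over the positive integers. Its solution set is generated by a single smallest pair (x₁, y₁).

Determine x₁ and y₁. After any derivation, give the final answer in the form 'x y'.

399 20

√398 → a₀=19, period (1,18,1,38); ℓ=4 even so k=3
k=0  a_k=19  p_k/q_k = 19/1
…
k=2  a_k=18  p_k/q_k = 379/19
k=3  a_k=1  p_k/q_k = 399/20
fundamental: x₁=399, y₁=20  (since 159201 − 398·400 = 1)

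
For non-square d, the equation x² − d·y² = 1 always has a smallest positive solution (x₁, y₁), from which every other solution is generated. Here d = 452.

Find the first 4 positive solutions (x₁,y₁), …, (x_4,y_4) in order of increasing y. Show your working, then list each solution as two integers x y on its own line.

1204353 56648
2900932297217 136448377488
6987493029899166849 328664025545553880
16830816386073401651890177 791655010315592455701792

d=452: √d = [21; 3,1,5,3,10,3,5,1,3,42] (ℓ=10, even), read p_9/q_9
a_0=21:  p_0=21·1+0=21,  q_0=21·0+1=1
…
a_2=1:  p_2=1·64+21=85,  q_2=1·3+1=4
a_3=5:  p_3=5·85+64=489,  q_3=5·4+3=23
a_4=3:  p_4=3·489+85=1552,  q_4=3·23+4=73
a_5=10:  p_5=10·1552+489=16009,  q_5=10·73+23=753
a_6=3:  p_6=3·16009+1552=49579,  q_6=3·753+73=2332
…
a_8=1:  p_8=1·263904+49579=313483,  q_8=1·12413+2332=14745
a_9=3:  p_9=3·313483+263904=1204353,  q_9=3·14745+12413=56648
fundamental: x₁=1204353, y₁=56648  (since 1450466148609 − 452·3208995904 = 1)
(x_2, y_2) = (1204353·1204353 + 452·56648·56648, 1204353·56648 + 56648·1204353) = (2900932297217, 136448377488)
(x_3, y_3) = (1204353·2900932297217 + 452·56648·136448377488, 1204353·136448377488 + 56648·2900932297217) = (6987493029899166849, 328664025545553880)
(x_4, y_4) = (1204353·6987493029899166849 + 452·56648·328664025545553880, 1204353·328664025545553880 + 56648·6987493029899166849) = (16830816386073401651890177, 791655010315592455701792)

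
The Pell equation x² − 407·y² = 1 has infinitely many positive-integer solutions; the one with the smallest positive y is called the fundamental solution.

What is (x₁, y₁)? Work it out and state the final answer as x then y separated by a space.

√407 → a₀=20, period (5,1,2,1,5,40); ℓ=6 even so k=5
step 0: (20, 1)  from 20·(1,0) + (0,1)
…
step 4: (464, 23)  from 1·(343,17) + (121,6)
step 5: (2663, 132)  from 5·(464,23) + (343,17)
fundamental: x₁=2663, y₁=132  (since 7091569 − 407·17424 = 1)

2663 132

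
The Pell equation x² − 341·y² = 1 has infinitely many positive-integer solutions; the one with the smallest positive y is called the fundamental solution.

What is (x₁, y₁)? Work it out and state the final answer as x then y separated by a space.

√341 → a₀=18, period (2,6,1,8,2,…,6,2,36); ℓ=14 even so k=13
a_0=18:  p_0=18·1+0=18,  q_0=18·0+1=1
…
a_6=1:  p_6=1·5189+2456=7645,  q_6=1·281+133=414
a_7=2:  p_7=2·7645+5189=20479,  q_7=2·414+281=1109
a_8=1:  p_8=1·20479+7645=28124,  q_8=1·1109+414=1523
a_9=2:  p_9=2·28124+20479=76727,  q_9=2·1523+1109=4155
…
a_12=6:  p_12=6·718667+641940=4953942,  q_12=6·38918+34763=268271
a_13=2:  p_13=2·4953942+718667=10626551,  q_13=2·268271+38918=575460
(x₁, y₁) = (10626551, 575460);  10626551² − 341·575460² = 1 ✓

10626551 575460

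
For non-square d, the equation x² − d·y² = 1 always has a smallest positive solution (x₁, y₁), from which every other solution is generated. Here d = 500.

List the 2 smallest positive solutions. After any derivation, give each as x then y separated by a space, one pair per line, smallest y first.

930249 41602
1730726404001 77400437796

√500 → a₀=22, period (2,1,3,2,1,…,1,2,44); ℓ=14 even so k=13
step 0: (22, 1)  from 22·(1,0) + (0,1)
…
step 3: (246, 11)  from 3·(67,3) + (45,2)
step 4: (559, 25)  from 2·(246,11) + (67,3)
step 5: (805, 36)  from 1·(559,25) + (246,11)
…
step 10: (76317, 3413)  from 2·(30254,1353) + (15809,707)
step 11: (259205, 11592)  from 3·(76317,3413) + (30254,1353)
step 12: (335522, 15005)  from 1·(259205,11592) + (76317,3413)
step 13: (930249, 41602)  from 2·(335522,15005) + (259205,11592)
→ (930249, 41602).  Check: 930249²=865363202001, 500·41602²=865363202000, difference 1.
n=2: (930249,41602)∘(930249,41602) = (930249·930249+500·41602·41602, 930249·41602+41602·930249) = (1730726404001,77400437796)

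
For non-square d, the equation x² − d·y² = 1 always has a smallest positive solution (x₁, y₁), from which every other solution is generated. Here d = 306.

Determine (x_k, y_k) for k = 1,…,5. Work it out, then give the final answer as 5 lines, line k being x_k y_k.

d=306: √d = [17; 2,34] (ℓ=2, even), read p_1/q_1
step 0: (17, 1)  from 17·(1,0) + (0,1)
step 1: (35, 2)  from 2·(17,1) + (1,0)
(x₁, y₁) = (35, 2);  35² − 306·2² = 1 ✓
n=2: (35,2)∘(35,2) = (35·35+306·2·2, 35·2+2·35) = (2449,140)
n=3: (2449,140)∘(35,2) = (35·2449+306·2·140, 35·140+2·2449) = (171395,9798)
n=4: (171395,9798)∘(35,2) = (35·171395+306·2·9798, 35·9798+2·171395) = (11995201,685720)
n=5: (11995201,685720)∘(35,2) = (35·11995201+306·2·685720, 35·685720+2·11995201) = (839492675,47990602)

35 2
2449 140
171395 9798
11995201 685720
839492675 47990602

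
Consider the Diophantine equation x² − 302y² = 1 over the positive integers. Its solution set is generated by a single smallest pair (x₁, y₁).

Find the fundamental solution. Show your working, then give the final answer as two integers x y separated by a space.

4276623 246092

√302 → a₀=17, period (2,1,1,1,4,…,1,2,34); ℓ=16 even so k=15
a_0=17:  p_0=17·1+0=17,  q_0=17·0+1=1
a_1=2:  p_1=2·17+1=35,  q_1=2·1+0=2
a_2=1:  p_2=1·35+17=52,  q_2=1·2+1=3
a_3=1:  p_3=1·52+35=87,  q_3=1·3+2=5
a_4=1:  p_4=1·87+52=139,  q_4=1·5+3=8
a_5=4:  p_5=4·139+87=643,  q_5=4·8+5=37
a_6=2:  p_6=2·643+139=1425,  q_6=2·37+8=82
a_7=1:  p_7=1·1425+643=2068,  q_7=1·82+37=119
a_8=16:  p_8=16·2068+1425=34513,  q_8=16·119+82=1986
…
a_10=2:  p_10=2·36581+34513=107675,  q_10=2·2105+1986=6196
a_11=4:  p_11=4·107675+36581=467281,  q_11=4·6196+2105=26889
a_12=1:  p_12=1·467281+107675=574956,  q_12=1·26889+6196=33085
a_13=1:  p_13=1·574956+467281=1042237,  q_13=1·33085+26889=59974
a_14=1:  p_14=1·1042237+574956=1617193,  q_14=1·59974+33085=93059
a_15=2:  p_15=2·1617193+1042237=4276623,  q_15=2·93059+59974=246092
fundamental: x₁=4276623, y₁=246092  (since 18289504284129 − 302·60561272464 = 1)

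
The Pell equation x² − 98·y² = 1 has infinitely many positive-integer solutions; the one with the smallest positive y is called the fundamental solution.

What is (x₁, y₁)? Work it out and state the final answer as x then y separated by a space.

d=98: √d = [9; 1,8,1,18] (ℓ=4, even), read p_3/q_3
a_0=9:  p_0=9·1+0=9,  q_0=9·0+1=1
a_1=1:  p_1=1·9+1=10,  q_1=1·1+0=1
a_2=8:  p_2=8·10+9=89,  q_2=8·1+1=9
a_3=1:  p_3=1·89+10=99,  q_3=1·9+1=10
(x₁, y₁) = (99, 10);  99² − 98·10² = 1 ✓

99 10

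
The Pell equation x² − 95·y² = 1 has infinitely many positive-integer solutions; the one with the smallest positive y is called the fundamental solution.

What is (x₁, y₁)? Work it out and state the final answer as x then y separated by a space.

[9; 1,2,1,18] for √95; ℓ=4 ⇒ convergent index 3
k=0  a_k=9  p_k/q_k = 9/1
…
k=2  a_k=2  p_k/q_k = 29/3
k=3  a_k=1  p_k/q_k = 39/4
(x₁, y₁) = (39, 4);  39² − 95·4² = 1 ✓

39 4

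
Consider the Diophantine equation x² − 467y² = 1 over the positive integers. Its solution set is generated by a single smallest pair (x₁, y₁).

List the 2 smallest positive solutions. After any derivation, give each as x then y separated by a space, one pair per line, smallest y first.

1625626 75225
5285319783751 244575431700

[21; 1,1,1,1,3,…,1,1,42] for √467; ℓ=14 ⇒ convergent index 13
step 0: (21, 1)  from 21·(1,0) + (0,1)
…
step 3: (65, 3)  from 1·(43,2) + (22,1)
…
step 6: (1275, 59)  from 3·(389,18) + (108,5)
…
step 9: (275465, 12747)  from 3·(82767,3830) + (27164,1257)
…
step 12: (991929, 45901)  from 1·(633697,29324) + (358232,16577)
step 13: (1625626, 75225)  from 1·(991929,45901) + (633697,29324)
fundamental: x₁=1625626, y₁=75225  (since 2642659891876 − 467·5658800625 = 1)
(x_2, y_2) = (1625626·1625626 + 467·75225·75225, 1625626·75225 + 75225·1625626) = (5285319783751, 244575431700)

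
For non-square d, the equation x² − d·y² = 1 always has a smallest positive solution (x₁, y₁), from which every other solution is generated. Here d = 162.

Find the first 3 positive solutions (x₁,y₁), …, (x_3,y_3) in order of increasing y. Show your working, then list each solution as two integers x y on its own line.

19601 1540
768398401 60371080
30122754096401 2366667076620

[12; 1,2,1,2,12,2,1,2,1,24] for √162; ℓ=10 ⇒ convergent index 9
step 0: (12, 1)  from 12·(1,0) + (0,1)
step 1: (13, 1)  from 1·(12,1) + (1,0)
step 2: (38, 3)  from 2·(13,1) + (12,1)
step 3: (51, 4)  from 1·(38,3) + (13,1)
step 4: (140, 11)  from 2·(51,4) + (38,3)
step 5: (1731, 136)  from 12·(140,11) + (51,4)
step 6: (3602, 283)  from 2·(1731,136) + (140,11)
…
step 8: (14268, 1121)  from 2·(5333,419) + (3602,283)
step 9: (19601, 1540)  from 1·(14268,1121) + (5333,419)
fundamental: x₁=19601, y₁=1540  (since 384199201 − 162·2371600 = 1)
n=2: (19601,1540)∘(19601,1540) = (19601·19601+162·1540·1540, 19601·1540+1540·19601) = (768398401,60371080)
n=3: (768398401,60371080)∘(19601,1540) = (19601·768398401+162·1540·60371080, 19601·60371080+1540·768398401) = (30122754096401,2366667076620)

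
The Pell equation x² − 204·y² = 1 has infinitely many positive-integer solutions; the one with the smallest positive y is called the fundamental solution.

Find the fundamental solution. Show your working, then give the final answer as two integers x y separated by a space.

4999 350

√204 = [14; 3,1,1,6,1,1,3,28, …], period ℓ=8 (even) → k=7
a_0=14:  p_0=14·1+0=14,  q_0=14·0+1=1
a_1=3:  p_1=3·14+1=43,  q_1=3·1+0=3
a_2=1:  p_2=1·43+14=57,  q_2=1·3+1=4
a_3=1:  p_3=1·57+43=100,  q_3=1·4+3=7
a_4=6:  p_4=6·100+57=657,  q_4=6·7+4=46
a_5=1:  p_5=1·657+100=757,  q_5=1·46+7=53
a_6=1:  p_6=1·757+657=1414,  q_6=1·53+46=99
a_7=3:  p_7=3·1414+757=4999,  q_7=3·99+53=350
→ (4999, 350).  Check: 4999²=24990001, 204·350²=24990000, difference 1.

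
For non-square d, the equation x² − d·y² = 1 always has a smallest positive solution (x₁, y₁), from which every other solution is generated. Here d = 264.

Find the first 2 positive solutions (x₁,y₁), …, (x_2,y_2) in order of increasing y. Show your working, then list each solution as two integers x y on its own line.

65 4
8449 520

√264 → a₀=16, period (4,32); ℓ=2 even so k=1
i=0: a=16 ⇒ p=16, q=1
i=1: a=4 ⇒ p=65, q=4
→ (65, 4).  Check: 65²=4225, 264·4²=4224, difference 1.
k=2:  x_2 = 65·65+264·4·4 = 8449,  y_2 = 65·4+4·65 = 520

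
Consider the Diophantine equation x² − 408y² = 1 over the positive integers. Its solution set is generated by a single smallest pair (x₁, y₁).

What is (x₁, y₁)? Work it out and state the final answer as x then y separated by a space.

[20; 5,40] for √408; ℓ=2 ⇒ convergent index 1
i=0: a=20 ⇒ p=20, q=1
i=1: a=5 ⇒ p=101, q=5
→ (101, 5).  Check: 101²=10201, 408·5²=10200, difference 1.

101 5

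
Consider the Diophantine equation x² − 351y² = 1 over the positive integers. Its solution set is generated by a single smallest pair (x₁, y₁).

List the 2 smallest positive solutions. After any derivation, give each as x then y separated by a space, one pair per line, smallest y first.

[18; 1,2,1,3,2,2,2,3,1,2,1,36] for √351; ℓ=12 ⇒ convergent index 11
k=0  a_k=18  p_k/q_k = 18/1
…
k=4  a_k=3  p_k/q_k = 281/15
…
k=6  a_k=2  p_k/q_k = 1555/83
…
k=9  a_k=1  p_k/q_k = 16543/883
k=10  a_k=2  p_k/q_k = 45882/2449
k=11  a_k=1  p_k/q_k = 62425/3332
fundamental: x₁=62425, y₁=3332  (since 3896880625 − 351·11102224 = 1)
n=2: (62425,3332)∘(62425,3332) = (62425·62425+351·3332·3332, 62425·3332+3332·62425) = (7793761249,416000200)

62425 3332
7793761249 416000200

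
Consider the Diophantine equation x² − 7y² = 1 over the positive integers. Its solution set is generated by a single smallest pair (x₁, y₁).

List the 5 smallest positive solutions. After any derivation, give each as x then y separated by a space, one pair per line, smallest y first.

8 3
127 48
2024 765
32257 12192
514088 194307

d=7: √d = [2; 1,1,1,4] (ℓ=4, even), read p_3/q_3
step 0: (2, 1)  from 2·(1,0) + (0,1)
…
step 2: (5, 2)  from 1·(3,1) + (2,1)
step 3: (8, 3)  from 1·(5,2) + (3,1)
fundamental: x₁=8, y₁=3  (since 64 − 7·9 = 1)
k=2:  x_2 = 8·8+7·3·3 = 127,  y_2 = 8·3+3·8 = 48
k=3:  x_3 = 8·127+7·3·48 = 2024,  y_3 = 8·48+3·127 = 765
k=4:  x_4 = 8·2024+7·3·765 = 32257,  y_4 = 8·765+3·2024 = 12192
k=5:  x_5 = 8·32257+7·3·12192 = 514088,  y_5 = 8·12192+3·32257 = 194307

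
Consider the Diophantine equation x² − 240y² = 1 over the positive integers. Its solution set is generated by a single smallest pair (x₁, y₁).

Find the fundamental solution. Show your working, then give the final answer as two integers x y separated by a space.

31 2

√240 = [15; 2,30, …], period ℓ=2 (even) → k=1
i=0: a=15 ⇒ p=15, q=1
i=1: a=2 ⇒ p=31, q=2
(x₁, y₁) = (31, 2);  31² − 240·2² = 1 ✓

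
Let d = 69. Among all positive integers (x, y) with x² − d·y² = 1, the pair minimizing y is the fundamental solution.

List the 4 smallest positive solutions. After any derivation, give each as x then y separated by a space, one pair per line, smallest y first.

√69 → a₀=8, period (3,3,1,4,1,3,3,16); ℓ=8 even so k=7
k=0  a_k=8  p_k/q_k = 8/1
…
k=2  a_k=3  p_k/q_k = 83/10
k=3  a_k=1  p_k/q_k = 108/13
…
k=6  a_k=3  p_k/q_k = 2384/287
k=7  a_k=3  p_k/q_k = 7775/936
fundamental: x₁=7775, y₁=936  (since 60450625 − 69·876096 = 1)
(x_2, y_2) = (7775·7775 + 69·936·936, 7775·936 + 936·7775) = (120901249, 14554800)
(x_3, y_3) = (7775·120901249 + 69·936·14554800, 7775·14554800 + 936·120901249) = (1880014414175, 226327139064)
(x_4, y_4) = (7775·1880014414175 + 69·936·226327139064, 7775·226327139064 + 936·1880014414175) = (29234224019520001, 3519386997890400)

7775 936
120901249 14554800
1880014414175 226327139064
29234224019520001 3519386997890400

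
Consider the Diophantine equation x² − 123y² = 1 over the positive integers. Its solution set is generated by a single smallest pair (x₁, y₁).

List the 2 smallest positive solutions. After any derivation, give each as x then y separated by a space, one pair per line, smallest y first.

122 11
29767 2684

√123 = [11; 11,22, …], period ℓ=2 (even) → k=1
step 0: (11, 1)  from 11·(1,0) + (0,1)
step 1: (122, 11)  from 11·(11,1) + (1,0)
→ (122, 11).  Check: 122²=14884, 123·11²=14883, difference 1.
(x_2, y_2) = (122·122 + 123·11·11, 122·11 + 11·122) = (29767, 2684)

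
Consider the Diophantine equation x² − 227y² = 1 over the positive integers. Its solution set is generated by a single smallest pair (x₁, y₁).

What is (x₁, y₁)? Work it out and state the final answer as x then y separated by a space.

226 15

d=227: √d = [15; 15,30] (ℓ=2, even), read p_1/q_1
a_0=15:  p_0=15·1+0=15,  q_0=15·0+1=1
a_1=15:  p_1=15·15+1=226,  q_1=15·1+0=15
fundamental: x₁=226, y₁=15  (since 51076 − 227·225 = 1)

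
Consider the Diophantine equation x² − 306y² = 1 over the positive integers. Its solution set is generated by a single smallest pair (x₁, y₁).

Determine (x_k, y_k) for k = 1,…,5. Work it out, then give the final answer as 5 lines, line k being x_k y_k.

√306 → a₀=17, period (2,34); ℓ=2 even so k=1
step 0: (17, 1)  from 17·(1,0) + (0,1)
step 1: (35, 2)  from 2·(17,1) + (1,0)
→ (35, 2).  Check: 35²=1225, 306·2²=1224, difference 1.
k=2:  x_2 = 35·35+306·2·2 = 2449,  y_2 = 35·2+2·35 = 140
k=3:  x_3 = 35·2449+306·2·140 = 171395,  y_3 = 35·140+2·2449 = 9798
k=4:  x_4 = 35·171395+306·2·9798 = 11995201,  y_4 = 35·9798+2·171395 = 685720
k=5:  x_5 = 35·11995201+306·2·685720 = 839492675,  y_5 = 35·685720+2·11995201 = 47990602

35 2
2449 140
171395 9798
11995201 685720
839492675 47990602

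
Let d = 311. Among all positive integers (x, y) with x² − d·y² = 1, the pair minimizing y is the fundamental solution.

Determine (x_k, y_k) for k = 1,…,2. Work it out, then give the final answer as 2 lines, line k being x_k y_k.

16883880 957397
570130807708799 32329152120720

√311 → a₀=17, period (1,1,1,2,1,…,1,1,34); ℓ=16 even so k=15
i=0: a=17 ⇒ p=17, q=1
…
i=2: a=1 ⇒ p=35, q=2
i=3: a=1 ⇒ p=53, q=3
i=4: a=2 ⇒ p=141, q=8
…
i=6: a=6 ⇒ p=1305, q=74
…
i=8: a=17 ⇒ p=71158, q=4035
…
i=10: a=6 ⇒ p=1376656, q=78063
i=11: a=1 ⇒ p=1594239, q=90401
…
i=13: a=1 ⇒ p=6159373, q=349266
i=14: a=1 ⇒ p=10724507, q=608131
i=15: a=1 ⇒ p=16883880, q=957397
(x₁, y₁) = (16883880, 957397);  16883880² − 311·957397² = 1 ✓
k=2:  x_2 = 16883880·16883880+311·957397·957397 = 570130807708799,  y_2 = 16883880·957397+957397·16883880 = 32329152120720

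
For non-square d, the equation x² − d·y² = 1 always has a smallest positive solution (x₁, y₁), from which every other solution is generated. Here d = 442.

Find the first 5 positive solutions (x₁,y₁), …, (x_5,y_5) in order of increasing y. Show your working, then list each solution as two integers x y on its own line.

883 42
1559377 74172
2753858899 130987710
4863313256257 231324221688
8588608456690963 408518444513298

√442 = [21; 42, …], period ℓ=1 (odd) → k=1
k=0  a_k=21  p_k/q_k = 21/1
k=1  a_k=42  p_k/q_k = 883/42
→ (883, 42).  Check: 883²=779689, 442·42²=779688, difference 1.
k=2:  x_2 = 883·883+442·42·42 = 1559377,  y_2 = 883·42+42·883 = 74172
k=3:  x_3 = 883·1559377+442·42·74172 = 2753858899,  y_3 = 883·74172+42·1559377 = 130987710
k=4:  x_4 = 883·2753858899+442·42·130987710 = 4863313256257,  y_4 = 883·130987710+42·2753858899 = 231324221688
k=5:  x_5 = 883·4863313256257+442·42·231324221688 = 8588608456690963,  y_5 = 883·231324221688+42·4863313256257 = 408518444513298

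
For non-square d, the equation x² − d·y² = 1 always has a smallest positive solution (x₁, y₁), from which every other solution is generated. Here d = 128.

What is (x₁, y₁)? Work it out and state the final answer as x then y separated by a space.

[11; 3,5,3,22] for √128; ℓ=4 ⇒ convergent index 3
step 0: (11, 1)  from 11·(1,0) + (0,1)
…
step 2: (181, 16)  from 5·(34,3) + (11,1)
step 3: (577, 51)  from 3·(181,16) + (34,3)
→ (577, 51).  Check: 577²=332929, 128·51²=332928, difference 1.

577 51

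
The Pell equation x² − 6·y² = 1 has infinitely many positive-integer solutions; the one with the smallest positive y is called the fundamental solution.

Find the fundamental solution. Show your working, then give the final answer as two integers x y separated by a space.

5 2

d=6: √d = [2; 2,4] (ℓ=2, even), read p_1/q_1
a_0=2:  p_0=2·1+0=2,  q_0=2·0+1=1
a_1=2:  p_1=2·2+1=5,  q_1=2·1+0=2
→ (5, 2).  Check: 5²=25, 6·2²=24, difference 1.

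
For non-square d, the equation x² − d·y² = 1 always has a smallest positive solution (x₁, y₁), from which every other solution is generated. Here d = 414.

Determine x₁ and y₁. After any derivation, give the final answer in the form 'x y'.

d=414: √d = [20; 2,1,7,2,7,1,2,40] (ℓ=8, even), read p_7/q_7
k=0  a_k=20  p_k/q_k = 20/1
k=1  a_k=2  p_k/q_k = 41/2
…
k=6  a_k=1  p_k/q_k = 8444/415
k=7  a_k=2  p_k/q_k = 24335/1196
→ (24335, 1196).  Check: 24335²=592192225, 414·1196²=592192224, difference 1.

24335 1196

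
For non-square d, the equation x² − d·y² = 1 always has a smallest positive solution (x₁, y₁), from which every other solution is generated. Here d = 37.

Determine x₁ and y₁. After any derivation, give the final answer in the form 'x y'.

73 12

[6; 12] for √37; ℓ=1 ⇒ convergent index 1
k=0  a_k=6  p_k/q_k = 6/1
k=1  a_k=12  p_k/q_k = 73/12
→ (73, 12).  Check: 73²=5329, 37·12²=5328, difference 1.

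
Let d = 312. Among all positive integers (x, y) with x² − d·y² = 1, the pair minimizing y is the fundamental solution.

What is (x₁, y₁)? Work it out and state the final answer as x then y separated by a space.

√312 = [17; 1,1,1,34, …], period ℓ=4 (even) → k=3
i=0: a=17 ⇒ p=17, q=1
i=1: a=1 ⇒ p=18, q=1
i=2: a=1 ⇒ p=35, q=2
i=3: a=1 ⇒ p=53, q=3
(x₁, y₁) = (53, 3);  53² − 312·3² = 1 ✓

53 3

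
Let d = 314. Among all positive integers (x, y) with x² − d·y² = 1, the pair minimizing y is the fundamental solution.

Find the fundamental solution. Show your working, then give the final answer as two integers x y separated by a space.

√314 → a₀=17, period (1,2,1,1,2,1,34); ℓ=7 odd so k=13
k=0  a_k=17  p_k/q_k = 17/1
k=1  a_k=1  p_k/q_k = 18/1
k=2  a_k=2  p_k/q_k = 53/3
…
k=5  a_k=2  p_k/q_k = 319/18
…
k=9  a_k=2  p_k/q_k = 47029/2654
…
k=12  a_k=2  p_k/q_k = 282617/15949
k=13  a_k=1  p_k/q_k = 392499/22150
→ (392499, 22150).  Check: 392499²=154055465001, 314·22150²=154055465000, difference 1.

392499 22150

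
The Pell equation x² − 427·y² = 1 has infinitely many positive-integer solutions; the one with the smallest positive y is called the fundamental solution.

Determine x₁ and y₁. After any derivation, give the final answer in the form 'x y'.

62 3

√427 → a₀=20, period (1,1,1,40); ℓ=4 even so k=3
k=0  a_k=20  p_k/q_k = 20/1
…
k=2  a_k=1  p_k/q_k = 41/2
k=3  a_k=1  p_k/q_k = 62/3
fundamental: x₁=62, y₁=3  (since 3844 − 427·9 = 1)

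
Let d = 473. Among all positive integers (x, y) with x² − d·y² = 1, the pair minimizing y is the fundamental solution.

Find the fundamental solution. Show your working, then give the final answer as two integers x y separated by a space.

d=473: √d = [21; 1,2,1,42] (ℓ=4, even), read p_3/q_3
i=0: a=21 ⇒ p=21, q=1
…
i=2: a=2 ⇒ p=65, q=3
i=3: a=1 ⇒ p=87, q=4
fundamental: x₁=87, y₁=4  (since 7569 − 473·16 = 1)

87 4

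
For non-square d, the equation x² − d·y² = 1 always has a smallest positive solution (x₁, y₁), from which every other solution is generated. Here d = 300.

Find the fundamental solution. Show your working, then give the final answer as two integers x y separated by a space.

1351 78

[17; 3,8,3,34] for √300; ℓ=4 ⇒ convergent index 3
step 0: (17, 1)  from 17·(1,0) + (0,1)
step 1: (52, 3)  from 3·(17,1) + (1,0)
step 2: (433, 25)  from 8·(52,3) + (17,1)
step 3: (1351, 78)  from 3·(433,25) + (52,3)
(x₁, y₁) = (1351, 78);  1351² − 300·78² = 1 ✓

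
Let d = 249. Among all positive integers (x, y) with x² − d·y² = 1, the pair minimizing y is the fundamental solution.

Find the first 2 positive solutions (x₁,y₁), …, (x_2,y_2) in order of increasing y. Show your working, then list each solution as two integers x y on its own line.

d=249: √d = [15; 1,3,1,1,5,…,3,1,30] (ℓ=16, even), read p_15/q_15
k=0  a_k=15  p_k/q_k = 15/1
k=1  a_k=1  p_k/q_k = 16/1
k=2  a_k=3  p_k/q_k = 63/4
k=3  a_k=1  p_k/q_k = 79/5
k=4  a_k=1  p_k/q_k = 142/9
k=5  a_k=5  p_k/q_k = 789/50
…
k=7  a_k=3  p_k/q_k = 3582/227
k=8  a_k=10  p_k/q_k = 36751/2329
k=9  a_k=3  p_k/q_k = 113835/7214
k=10  a_k=1  p_k/q_k = 150586/9543
k=11  a_k=5  p_k/q_k = 866765/54929
k=12  a_k=1  p_k/q_k = 1017351/64472
k=13  a_k=1  p_k/q_k = 1884116/119401
k=14  a_k=3  p_k/q_k = 6669699/422675
k=15  a_k=1  p_k/q_k = 8553815/542076
→ (8553815, 542076).  Check: 8553815²=73167751054225, 249·542076²=73167751054224, difference 1.
(x_2, y_2) = (8553815·8553815 + 249·542076·542076, 8553815·542076 + 542076·8553815) = (146335502108449, 9273635639880)

8553815 542076
146335502108449 9273635639880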